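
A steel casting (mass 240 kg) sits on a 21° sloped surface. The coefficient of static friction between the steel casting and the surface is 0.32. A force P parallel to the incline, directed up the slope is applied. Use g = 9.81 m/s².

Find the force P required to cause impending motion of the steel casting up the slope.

At impending motion up the slope, friction acts down-slope at its limit: f = μ_s N.
P is parallel to the surface, so N = m g cos θ = 2200 N.
Along the incline: P = m g sin θ + μ_s N = 844 + 0.32×2200 = 1550 N.

P ≈ 1550 N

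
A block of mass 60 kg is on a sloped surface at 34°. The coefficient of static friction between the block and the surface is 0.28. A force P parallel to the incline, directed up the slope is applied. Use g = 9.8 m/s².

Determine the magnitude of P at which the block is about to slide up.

At impending motion up the slope, friction acts down-slope at its limit: f = μ_s N.
P is parallel to the surface, so N = m g cos θ = 487 N.
Along the incline: P = m g sin θ + μ_s N = 329 + 0.28×487 = 465 N.

P ≈ 465 N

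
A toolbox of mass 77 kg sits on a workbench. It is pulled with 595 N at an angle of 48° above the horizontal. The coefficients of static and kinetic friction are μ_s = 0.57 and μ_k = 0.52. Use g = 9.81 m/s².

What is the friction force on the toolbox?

f ≈ 163 N

Vertical equilibrium gives N = m g − P sin α = 313.2 N.
For equilibrium, f = P cos α = 595×cos 48° = 398.1 N.
μ_s N = 0.57 × 313.2 = 178.5 N.
398.1 > 178.5 N → the toolbox slides; f = μ_k N = 0.52×313.2 = 163 N.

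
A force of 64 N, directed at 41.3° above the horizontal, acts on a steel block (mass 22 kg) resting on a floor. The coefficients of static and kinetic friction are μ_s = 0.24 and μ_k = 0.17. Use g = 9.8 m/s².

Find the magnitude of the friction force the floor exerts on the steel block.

N = m g − P sin α = 215.6 − 64×sin 41.3° = 173.4 N.
The horizontal driving force is P cos α = 48.08 N, so equilibrium needs friction f = 48.08 N.
The static-friction limit is μ_s N = 41.61 N.
48.08 > 41.61 N → the steel block slides; f = μ_k N = 0.17×173.4 = 29.5 N.

f ≈ 29.5 N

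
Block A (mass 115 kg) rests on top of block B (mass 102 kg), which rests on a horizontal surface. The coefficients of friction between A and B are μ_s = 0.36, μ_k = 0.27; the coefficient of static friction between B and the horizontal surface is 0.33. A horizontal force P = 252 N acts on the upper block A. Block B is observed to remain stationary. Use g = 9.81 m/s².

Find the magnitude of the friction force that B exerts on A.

Normal force at the A–B interface: N₁ = m_A g = 1128 N.
Maximum static friction on A from B: μ_s N₁ = 0.36×1128 = 406.1 N.
Since P = 252 N ≤ 406.1 N, A does not slip on B; friction on A equals P = 252 N.
B experiences an equal 252 N forward from A (third law). B is in equilibrium, so the floor supplies f₂ = 252 N of static friction (limit μ_s(m_A+m_B)g = 702.5 N, not exceeded).

f ≈ 252 N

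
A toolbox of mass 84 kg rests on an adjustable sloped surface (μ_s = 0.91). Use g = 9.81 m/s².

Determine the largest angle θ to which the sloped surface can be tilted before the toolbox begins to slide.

θ_max ≈ 42.3°

At the slip threshold, m g sin θ = μ_s · m g cos θ, so tan θ = μ_s.
θ_max = arctan(0.91) = 42.3°.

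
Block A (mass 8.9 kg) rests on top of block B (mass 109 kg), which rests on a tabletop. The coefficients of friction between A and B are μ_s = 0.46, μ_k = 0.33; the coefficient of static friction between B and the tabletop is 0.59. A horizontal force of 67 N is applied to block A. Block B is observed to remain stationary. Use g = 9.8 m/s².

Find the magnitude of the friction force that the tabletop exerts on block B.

f ≈ 28.8 N

Between the blocks, N₁ = m_A g = 87.22 N.
So the A–B interface can sustain at most μ_s N₁ = 40.12 N of static friction.
Since P = 67 N > 40.12 N, A slides on B; the A–B friction is kinetic: f₁ = μ_k N₁ = 0.33×87.22 = 28.8 N.
By Newton's third law B feels 28.8 N forward from A. With B stationary, the floor's static friction on B balances it: f₂ = 28.8 N (well within μ_s(m_A+m_B)g = 681.7 N).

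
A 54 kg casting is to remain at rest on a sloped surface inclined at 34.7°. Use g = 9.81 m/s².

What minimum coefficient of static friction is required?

At the slip threshold m g sin θ = μ_s m g cos θ, so μ_s,min = tan θ.
μ_s,min = tan 34.7° = 0.692.

μ_s,min ≈ 0.692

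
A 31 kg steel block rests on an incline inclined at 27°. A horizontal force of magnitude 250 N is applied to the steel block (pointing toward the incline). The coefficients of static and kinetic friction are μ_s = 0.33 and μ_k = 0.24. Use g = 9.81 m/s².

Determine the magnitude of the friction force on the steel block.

f ≈ 84.7 N (down the incline)

Normal direction: N = m g cos θ + P sin θ = 384.5 N.
Along the incline, the net driving force (taking up-slope positive) is P cos θ − m g sin θ = 222.8 − 138.1 = 84.69 N, so equilibrium requires friction f = -84.69 N (down-slope).
The limit of static friction is μ_s N = 126.9 N.
|f_req| = 84.69 ≤ 126.9 N → the steel block is in equilibrium; friction equals the required value.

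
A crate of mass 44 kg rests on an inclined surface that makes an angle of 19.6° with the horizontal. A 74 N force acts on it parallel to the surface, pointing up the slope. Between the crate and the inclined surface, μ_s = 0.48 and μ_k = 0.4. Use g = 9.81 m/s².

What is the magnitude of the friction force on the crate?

The normal reaction is N = m g cos θ = 406.6 N.
Parallel to the incline, ΣF = 0 gives f = m g sin θ − P = 144.8 − 74 = 70.79 N (up-slope positive).
Maximum static friction available: μ_s N = 0.48 × 406.6 = 195.2 N.
Since |70.79| ≤ 195.2 N, the crate remains in static equilibrium and friction takes exactly the required value.

f ≈ 70.8 N (up the incline)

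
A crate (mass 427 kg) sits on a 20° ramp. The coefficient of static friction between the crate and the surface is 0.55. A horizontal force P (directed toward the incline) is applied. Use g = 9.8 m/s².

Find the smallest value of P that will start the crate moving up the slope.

P ≈ 4780 N

At impending motion up the slope, friction acts down-slope at its limit: f = μ_s N.
Perpendicular to the incline: N = m g cos θ + P sin θ.
Along the incline: P cos θ = m g sin θ + μ_s N = m g sin θ + μ_s (m g cos θ + P sin θ).
Solving, P (cos θ − μ_s sin θ) = m g (sin θ + μ_s cos θ), so P = 427×9.8×(sin 20° + 0.55 cos 20°)/(cos 20° − 0.55 sin 20°) = 4180×0.8589/0.7516 = 4780 N.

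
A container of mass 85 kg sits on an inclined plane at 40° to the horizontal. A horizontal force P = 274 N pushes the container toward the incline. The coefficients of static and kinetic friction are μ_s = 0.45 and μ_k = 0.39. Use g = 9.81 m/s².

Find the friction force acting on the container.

f ≈ 326 N (up the incline)

The horizontal push has a component P sin θ into the surface, so N = m g cos θ + P sin θ = 638.8 + 176.1 = 814.9 N.
Along the incline, the net driving force (taking up-slope positive) is P cos θ − m g sin θ = 209.9 − 536 = -326.1 N, so equilibrium requires friction f = 326.1 N (up-slope).
The limit of static friction is μ_s N = 366.7 N.
|f_req| = 326.1 ≤ 366.7 N → the container is in equilibrium; friction equals the required value.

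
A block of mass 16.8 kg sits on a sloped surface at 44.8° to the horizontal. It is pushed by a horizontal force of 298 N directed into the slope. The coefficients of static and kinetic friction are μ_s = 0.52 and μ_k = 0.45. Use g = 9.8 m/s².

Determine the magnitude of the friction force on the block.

The horizontal push has a component P sin θ into the surface, so N = m g cos θ + P sin θ = 116.8 + 210 = 326.8 N.
Along the incline, the net driving force (taking up-slope positive) is P cos θ − m g sin θ = 211.5 − 116 = 95.44 N, so equilibrium requires friction f = -95.44 N (down-slope).
Maximum static friction: μ_s N = 0.52 × 326.8 = 169.9 N.
|f_req| = 95.44 ≤ 169.9 N → the block is in equilibrium; friction equals the required value.

f ≈ 95.4 N (down the incline)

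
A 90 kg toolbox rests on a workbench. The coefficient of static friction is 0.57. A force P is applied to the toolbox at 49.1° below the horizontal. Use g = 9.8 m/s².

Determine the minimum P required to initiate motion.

P ≈ 2250 N

N = m g + P sin α (the push presses the toolbox into the workbench).
At impending slip, P cos α = μ_s N = μ_s (m g + P sin α).
Solving: P (cos α − μ_s sin α) = μ_s m g → P = 0.57×882/(cos 49.1° − 0.57 sin 49.1°) = 503/0.2239 = 2250 N.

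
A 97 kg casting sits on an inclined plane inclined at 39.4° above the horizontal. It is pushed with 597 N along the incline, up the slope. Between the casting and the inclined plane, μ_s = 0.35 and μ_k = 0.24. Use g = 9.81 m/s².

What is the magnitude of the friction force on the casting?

The normal reaction is N = m g cos θ = 735.3 N.
For equilibrium along the incline the friction force must supply f = m g sin θ − P = 604 − 597 = 6.991 N (positive meaning up-slope).
Static friction can supply at most μ_s N = 257.4 N.
Since |6.991| ≤ 257.4 N, the casting remains in static equilibrium and friction takes exactly the required value.

f ≈ 6.99 N (up the incline)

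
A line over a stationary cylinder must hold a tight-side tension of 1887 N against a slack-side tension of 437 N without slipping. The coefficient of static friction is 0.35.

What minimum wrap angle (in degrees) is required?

β_min ≈ 239°

T₂/T₁ = e^{μβ} → β = ln(T₂/T₁)/μ.
β = ln(1887/437)/0.35 = 1.463/0.35 = 4.179 rad.
In degrees: β = 4.179 × 180/π = 239°.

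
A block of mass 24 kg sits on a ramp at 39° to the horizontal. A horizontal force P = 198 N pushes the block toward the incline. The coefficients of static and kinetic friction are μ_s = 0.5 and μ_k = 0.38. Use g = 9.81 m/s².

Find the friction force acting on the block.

f ≈ 5.71 N (down the incline)

Normal direction: N = m g cos θ + P sin θ = 307.6 N.
Parallel to the incline: P cos θ − m g sin θ = 153.9 − 148.2 = 5.708 N; the friction needed to balance this is 5.708 N acting down the slope.
Maximum static friction: μ_s N = 0.5 × 307.6 = 153.8 N.
|f_req| = 5.708 ≤ 153.8 N → the block is in equilibrium; friction equals the required value.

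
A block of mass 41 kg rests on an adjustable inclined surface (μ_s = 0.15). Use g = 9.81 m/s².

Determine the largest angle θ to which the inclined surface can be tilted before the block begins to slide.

θ_max ≈ 8.53°

At the slip threshold, m g sin θ = μ_s · m g cos θ, so tan θ = μ_s.
θ_max = arctan(0.15) = 8.53°.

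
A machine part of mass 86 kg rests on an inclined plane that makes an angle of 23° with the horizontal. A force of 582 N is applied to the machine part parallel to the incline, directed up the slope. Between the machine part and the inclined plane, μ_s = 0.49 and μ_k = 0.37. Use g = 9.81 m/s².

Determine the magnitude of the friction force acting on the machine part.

The normal reaction is N = m g cos θ = 776.6 N.
For equilibrium along the incline the friction force must supply f = m g sin θ − P = 329.6 − 582 = -252.4 N (positive meaning up-slope).
Maximum static friction available: μ_s N = 0.49 × 776.6 = 380.5 N.
Since |-252.4| ≤ 380.5 N, no slip — friction simply equals what equilibrium demands.

f ≈ 252 N (down the incline)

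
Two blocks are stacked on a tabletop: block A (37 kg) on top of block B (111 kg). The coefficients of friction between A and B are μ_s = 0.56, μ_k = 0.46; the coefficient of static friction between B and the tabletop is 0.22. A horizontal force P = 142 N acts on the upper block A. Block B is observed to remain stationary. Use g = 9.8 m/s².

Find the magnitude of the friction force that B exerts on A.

f ≈ 142 N

The normal force B exerts on A is simply A's weight, N₁ = 362.6 N.
Maximum static friction on A from B: μ_s N₁ = 0.56×362.6 = 203.1 N.
Since P = 142 N ≤ 203.1 N, A does not slip on B; friction on A equals P = 142 N.
By Newton's third law B feels 142 N forward from A. With B stationary, the floor's static friction on B balances it: f₂ = 142 N (well within μ_s(m_A+m_B)g = 319.1 N).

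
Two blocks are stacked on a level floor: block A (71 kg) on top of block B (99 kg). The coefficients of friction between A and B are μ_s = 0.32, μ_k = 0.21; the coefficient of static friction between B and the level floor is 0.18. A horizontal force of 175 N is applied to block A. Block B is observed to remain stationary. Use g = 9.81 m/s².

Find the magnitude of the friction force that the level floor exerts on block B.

f ≈ 175 N

Between the blocks, N₁ = m_A g = 696.5 N.
Maximum static friction on A from B: μ_s N₁ = 0.32×696.5 = 222.9 N.
Since P = 175 N ≤ 222.9 N, A does not slip on B; friction on A equals P = 175 N.
By Newton's third law B feels 175 N forward from A. With B stationary, the floor's static friction on B balances it: f₂ = 175 N (well within μ_s(m_A+m_B)g = 300.2 N).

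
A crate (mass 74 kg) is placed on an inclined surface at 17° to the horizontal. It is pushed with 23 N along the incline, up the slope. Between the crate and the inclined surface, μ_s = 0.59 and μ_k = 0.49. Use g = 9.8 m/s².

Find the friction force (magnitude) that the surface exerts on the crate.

f ≈ 189 N (up the incline)

Perpendicular to the surface, N = m g cos θ = 74·9.8·cos 17° = 693.5 N.
For equilibrium along the incline the friction force must supply f = m g sin θ − P = 212 − 23 = 189 N (positive meaning up-slope).
Maximum static friction available: μ_s N = 0.59 × 693.5 = 409.2 N.
Since |189| ≤ 409.2 N, the crate remains in static equilibrium and friction takes exactly the required value.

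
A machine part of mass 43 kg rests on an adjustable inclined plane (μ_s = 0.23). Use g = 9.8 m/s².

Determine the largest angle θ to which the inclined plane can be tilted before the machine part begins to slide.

θ_max ≈ 13°

At the slip threshold, m g sin θ = μ_s · m g cos θ, so tan θ = μ_s.
θ_max = arctan(0.23) = 13°.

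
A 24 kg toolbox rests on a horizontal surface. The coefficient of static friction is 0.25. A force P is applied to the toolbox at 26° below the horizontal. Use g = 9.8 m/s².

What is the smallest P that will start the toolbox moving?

P ≈ 74.5 N

N = m g + P sin α (the push presses the toolbox into the horizontal surface).
At impending slip, P cos α = μ_s N = μ_s (m g + P sin α).
Solving: P (cos α − μ_s sin α) = μ_s m g → P = 0.25×235/(cos 26° − 0.25 sin 26°) = 58.8/0.7892 = 74.5 N.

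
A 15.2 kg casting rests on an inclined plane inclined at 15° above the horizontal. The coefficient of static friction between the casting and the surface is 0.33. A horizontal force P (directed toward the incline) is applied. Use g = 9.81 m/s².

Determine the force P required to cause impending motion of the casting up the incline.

P ≈ 97.8 N

At impending motion up the slope, friction acts down-slope at its limit: f = μ_s N.
Perpendicular to the incline: N = m g cos θ + P sin θ.
Along the incline: P cos θ = m g sin θ + μ_s N = m g sin θ + μ_s (m g cos θ + P sin θ).
Solving, P (cos θ − μ_s sin θ) = m g (sin θ + μ_s cos θ), so P = 15.2×9.81×(sin 15° + 0.33 cos 15°)/(cos 15° − 0.33 sin 15°) = 149×0.5776/0.8805 = 97.8 N.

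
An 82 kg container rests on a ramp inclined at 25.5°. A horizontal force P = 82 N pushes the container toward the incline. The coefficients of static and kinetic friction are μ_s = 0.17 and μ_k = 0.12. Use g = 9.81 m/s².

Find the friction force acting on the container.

Normal direction: N = m g cos θ + P sin θ = 761.4 N.
Parallel to the incline: P cos θ − m g sin θ = 74.01 − 346.3 = -272.3 N; the friction needed to balance this is 272.3 N acting up the slope.
The limit of static friction is μ_s N = 129.4 N.
|f_req| = 272.3 > 129.4 N → the container slides down the incline; f = μ_k N = 0.12 × 761.4 = 91.4 N.

f ≈ 91.4 N (up the incline)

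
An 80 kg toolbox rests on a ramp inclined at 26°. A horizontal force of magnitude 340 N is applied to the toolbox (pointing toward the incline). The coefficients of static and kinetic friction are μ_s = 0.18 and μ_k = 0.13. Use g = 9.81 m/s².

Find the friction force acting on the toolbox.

Normal direction: N = m g cos θ + P sin θ = 854.4 N.
Along the incline, the net driving force (taking up-slope positive) is P cos θ − m g sin θ = 305.6 − 344 = -38.44 N, so equilibrium requires friction f = 38.44 N (up-slope).
The limit of static friction is μ_s N = 153.8 N.
Since 38.44 N is within the 153.8 N limit, the toolbox stays put and friction is exactly 38.4 N.

f ≈ 38.4 N (up the incline)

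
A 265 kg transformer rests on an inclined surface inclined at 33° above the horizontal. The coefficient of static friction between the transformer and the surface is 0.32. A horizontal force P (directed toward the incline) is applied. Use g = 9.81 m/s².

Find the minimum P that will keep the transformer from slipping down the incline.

P_min ≈ 709 N

The transformer tends to slide down (tan θ > μ_s), so at the point of impending slip friction acts up-slope at its limit: f = μ_s N.
Perpendicular to the incline: N = m g cos θ + P sin θ.
Along the incline: P cos θ + μ_s N = m g sin θ, i.e. P cos θ + μ_s (m g cos θ + P sin θ) = m g sin θ.
Solving, P (cos θ + μ_s sin θ) = m g (sin θ − μ_s cos θ), so P = 2600×0.2763/1.013 = 709 N.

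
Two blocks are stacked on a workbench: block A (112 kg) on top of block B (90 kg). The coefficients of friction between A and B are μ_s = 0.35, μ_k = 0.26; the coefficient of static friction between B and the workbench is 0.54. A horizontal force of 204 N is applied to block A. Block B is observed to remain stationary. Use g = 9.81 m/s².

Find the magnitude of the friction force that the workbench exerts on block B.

f ≈ 204 N

The normal force B exerts on A is simply A's weight, N₁ = 1099 N.
So the A–B interface can sustain at most μ_s N₁ = 384.6 N of static friction.
Since P = 204 N ≤ 384.6 N, A does not slip on B; friction on A equals P = 204 N.
B experiences an equal 204 N forward from A (third law). B is in equilibrium, so the floor supplies f₂ = 204 N of static friction (limit μ_s(m_A+m_B)g = 1070 N, not exceeded).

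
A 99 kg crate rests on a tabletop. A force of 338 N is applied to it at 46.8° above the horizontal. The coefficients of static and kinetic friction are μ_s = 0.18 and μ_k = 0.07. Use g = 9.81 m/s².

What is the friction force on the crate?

f ≈ 50.7 N

The vertical component of P reduces the normal force: N = m g − P sin α = 971.2 − 246.4 = 724.8 N.
For equilibrium, f = P cos α = 338×cos 46.8° = 231.4 N.
The static-friction limit is μ_s N = 130.5 N.
231.4 > 130.5 N → the crate slides; f = μ_k N = 0.07×724.8 = 50.7 N.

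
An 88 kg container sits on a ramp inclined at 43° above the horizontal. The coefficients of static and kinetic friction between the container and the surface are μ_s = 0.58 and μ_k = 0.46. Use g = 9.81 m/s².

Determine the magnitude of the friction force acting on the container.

f ≈ 290 N (up the incline)

Perpendicular to the surface, N = m g cos θ = 88·9.81·cos 43° = 631.4 N.
Along the slope the weight component is m g sin θ = 588.8 N; friction must supply exactly this, acting up-slope.
The static-friction ceiling is μ_s N = 0.58 × 631.4 = 366.2 N.
|588.8| exceeds 366.2 N, so the container slips down-slope; friction is kinetic, f = μ_k N = 0.46×631.4 = 290 N.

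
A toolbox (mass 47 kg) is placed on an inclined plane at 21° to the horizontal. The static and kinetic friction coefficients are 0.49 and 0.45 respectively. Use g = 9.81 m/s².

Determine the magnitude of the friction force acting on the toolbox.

f ≈ 165 N (up the incline)

Perpendicular to the surface, N = m g cos θ = 47·9.81·cos 21° = 430.4 N.
Along the slope the weight component is m g sin θ = 165.2 N; friction must supply exactly this, acting up-slope.
Static friction can supply at most μ_s N = 210.9 N.
Since |165.2| ≤ 210.9 N, static friction is sufficient; f equals the required value, not μ_s N.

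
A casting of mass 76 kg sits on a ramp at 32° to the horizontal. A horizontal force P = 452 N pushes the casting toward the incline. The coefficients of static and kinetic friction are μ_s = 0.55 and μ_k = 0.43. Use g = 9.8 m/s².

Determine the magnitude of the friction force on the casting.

f ≈ 11.4 N (up the incline)

Normal direction: N = m g cos θ + P sin θ = 871.1 N.
Along the incline, the net driving force (taking up-slope positive) is P cos θ − m g sin θ = 383.3 − 394.7 = -11.37 N, so equilibrium requires friction f = 11.37 N (up-slope).
Maximum static friction: μ_s N = 0.55 × 871.1 = 479.1 N.
Since 11.37 N is within the 479.1 N limit, the casting stays put and friction is exactly 11.4 N.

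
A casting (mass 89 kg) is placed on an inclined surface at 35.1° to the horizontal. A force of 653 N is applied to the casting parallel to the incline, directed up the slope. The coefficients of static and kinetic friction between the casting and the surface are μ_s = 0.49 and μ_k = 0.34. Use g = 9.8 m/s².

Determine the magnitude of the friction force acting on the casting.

f ≈ 151 N (down the incline)

The normal reaction is N = m g cos θ = 713.6 N.
The friction needed for equilibrium is m g sin θ − P = 501.5 − 653 = -151.5 N, measured positive up-slope.
Static friction can supply at most μ_s N = 349.7 N.
Since |-151.5| ≤ 349.7 N, no slip — friction simply equals what equilibrium demands.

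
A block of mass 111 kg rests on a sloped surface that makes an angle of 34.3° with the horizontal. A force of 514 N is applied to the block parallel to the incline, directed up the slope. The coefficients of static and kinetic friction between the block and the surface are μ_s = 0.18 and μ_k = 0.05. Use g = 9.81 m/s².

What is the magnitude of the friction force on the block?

Normal force: N = m g cos θ = 111 × 9.81 × cos 34.3° = 899.5 N.
For equilibrium along the incline the friction force must supply f = m g sin θ − P = 613.6 − 514 = 99.63 N (positive meaning up-slope).
The static-friction ceiling is μ_s N = 0.18 × 899.5 = 161.9 N.
Since |99.63| ≤ 161.9 N, no slip — friction simply equals what equilibrium demands.

f ≈ 99.6 N (up the incline)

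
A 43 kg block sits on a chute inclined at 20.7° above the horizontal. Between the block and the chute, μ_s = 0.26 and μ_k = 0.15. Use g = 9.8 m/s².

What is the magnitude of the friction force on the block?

Perpendicular to the surface, N = m g cos θ = 43·9.8·cos 20.7° = 394.2 N.
For equilibrium along the incline, friction must balance the weight component: f = m g sin θ = 149 N up the slope.
Maximum static friction available: μ_s N = 0.26 × 394.2 = 102.5 N.
|149| exceeds 102.5 N, so the block slips down-slope; friction is kinetic, f = μ_k N = 0.15×394.2 = 59.1 N.

f ≈ 59.1 N (up the incline)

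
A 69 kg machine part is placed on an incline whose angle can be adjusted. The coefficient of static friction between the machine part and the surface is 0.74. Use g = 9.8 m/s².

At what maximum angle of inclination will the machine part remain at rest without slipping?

θ_max ≈ 36.5°

At the slip threshold, m g sin θ = μ_s · m g cos θ, so tan θ = μ_s.
θ_max = arctan(0.74) = 36.5°.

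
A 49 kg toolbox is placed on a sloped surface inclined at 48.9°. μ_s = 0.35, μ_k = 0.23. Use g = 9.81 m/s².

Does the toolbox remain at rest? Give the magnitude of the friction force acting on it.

f ≈ 72.7 N

N = m g cos θ = 316 N.
Down-slope weight component: m g sin θ = 362 N.
μ_s N = 111 N.
362 > 111 N, so it slides; kinetic friction f = μ_k N = 0.23×316 = 72.7 N.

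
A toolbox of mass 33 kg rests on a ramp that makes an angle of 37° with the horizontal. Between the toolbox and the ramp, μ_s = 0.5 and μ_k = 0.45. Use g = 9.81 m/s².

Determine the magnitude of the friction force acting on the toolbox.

The normal reaction is N = m g cos θ = 258.5 N.
Along the slope the weight component is m g sin θ = 194.8 N; friction must supply exactly this, acting up-slope.
Static friction can supply at most μ_s N = 129.3 N.
|194.8| exceeds 129.3 N, so the toolbox slips down-slope; friction is kinetic, f = μ_k N = 0.45×258.5 = 116 N.

f ≈ 116 N (up the incline)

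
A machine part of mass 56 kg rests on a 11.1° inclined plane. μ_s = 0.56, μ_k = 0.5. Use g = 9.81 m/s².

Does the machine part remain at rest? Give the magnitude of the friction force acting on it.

N = m g cos θ = 539 N.
Down-slope weight component: m g sin θ = 106 N.
μ_s N = 302 N.
106 ≤ 302 N, so it stays put; friction = 106 N.

f ≈ 106 N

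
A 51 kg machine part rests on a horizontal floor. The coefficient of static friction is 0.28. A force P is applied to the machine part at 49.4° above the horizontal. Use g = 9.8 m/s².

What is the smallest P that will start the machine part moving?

N = m g − P sin α (the pull lifts the machine part).
At impending slip, P cos α = μ_s N = μ_s (m g − P sin α).
Solving: P (cos α + μ_s sin α) = μ_s m g → P = 0.28×500/(cos 49.4° + 0.28 sin 49.4°) = 140/0.8634 = 162 N.

P ≈ 162 N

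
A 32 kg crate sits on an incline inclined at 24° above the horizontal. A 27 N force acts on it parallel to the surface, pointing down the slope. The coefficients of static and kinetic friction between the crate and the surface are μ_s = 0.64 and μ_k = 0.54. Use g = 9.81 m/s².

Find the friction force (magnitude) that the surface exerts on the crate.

Normal force: N = m g cos θ = 32 × 9.81 × cos 24° = 286.8 N.
The friction needed for equilibrium is m g sin θ + P = 127.7 + 27 = 154.7 N, measured positive up-slope.
Static friction can supply at most μ_s N = 183.5 N.
Since |154.7| ≤ 183.5 N, no slip — friction simply equals what equilibrium demands.

f ≈ 155 N (up the incline)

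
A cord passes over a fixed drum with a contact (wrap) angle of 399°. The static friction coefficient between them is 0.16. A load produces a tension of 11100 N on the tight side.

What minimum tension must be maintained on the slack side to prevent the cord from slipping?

T_min ≈ 3640 N

Capstan equation at impending slip: T_tight/T_slack = e^{μβ}.
β = 399° = 6.964 rad; e^{μβ} = e^{0.16×6.964} = 3.047.
T_slack = T_tight / e^{μβ} = 11100 / 3.047 = 3640 N.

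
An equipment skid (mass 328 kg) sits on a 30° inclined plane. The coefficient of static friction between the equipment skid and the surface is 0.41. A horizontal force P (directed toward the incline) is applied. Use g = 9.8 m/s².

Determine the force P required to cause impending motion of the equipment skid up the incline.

P ≈ 4160 N

At impending motion up the slope, friction acts down-slope at its limit: f = μ_s N.
Perpendicular to the incline: N = m g cos θ + P sin θ.
Along the incline: P cos θ = m g sin θ + μ_s N = m g sin θ + μ_s (m g cos θ + P sin θ).
Solving, P (cos θ − μ_s sin θ) = m g (sin θ + μ_s cos θ), so P = 328×9.8×(sin 30° + 0.41 cos 30°)/(cos 30° − 0.41 sin 30°) = 3210×0.8551/0.661 = 4160 N.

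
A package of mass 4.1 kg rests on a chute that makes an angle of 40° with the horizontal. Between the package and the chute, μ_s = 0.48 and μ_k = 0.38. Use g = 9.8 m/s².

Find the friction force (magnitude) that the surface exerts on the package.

f ≈ 11.7 N (up the incline)

The normal reaction is N = m g cos θ = 30.78 N.
Along the slope the weight component is m g sin θ = 25.83 N; friction must supply exactly this, acting up-slope.
The static-friction ceiling is μ_s N = 0.48 × 30.78 = 14.77 N.
Since |25.83| > 14.77 N, static friction cannot hold it; the package slides down the incline and kinetic friction applies: f = μ_k N = 0.38 × 30.78 = 11.7 N.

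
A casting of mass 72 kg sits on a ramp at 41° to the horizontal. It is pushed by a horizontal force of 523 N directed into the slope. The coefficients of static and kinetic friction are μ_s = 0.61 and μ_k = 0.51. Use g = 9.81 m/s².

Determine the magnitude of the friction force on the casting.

f ≈ 68.7 N (up the incline)

Normal direction: N = m g cos θ + P sin θ = 876.2 N.
Along the incline, the net driving force (taking up-slope positive) is P cos θ − m g sin θ = 394.7 − 463.4 = -68.67 N, so equilibrium requires friction f = 68.67 N (up-slope).
Maximum static friction: μ_s N = 0.61 × 876.2 = 534.5 N.
|f_req| = 68.67 ≤ 534.5 N → the casting is in equilibrium; friction equals the required value.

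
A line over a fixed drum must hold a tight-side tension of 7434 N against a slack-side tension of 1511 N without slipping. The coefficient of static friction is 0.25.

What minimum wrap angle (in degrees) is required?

T₂/T₁ = e^{μβ} → β = ln(T₂/T₁)/μ.
β = ln(7434/1511)/0.25 = 1.593/0.25 = 6.373 rad.
In degrees: β = 6.373 × 180/π = 365°.

β_min ≈ 365°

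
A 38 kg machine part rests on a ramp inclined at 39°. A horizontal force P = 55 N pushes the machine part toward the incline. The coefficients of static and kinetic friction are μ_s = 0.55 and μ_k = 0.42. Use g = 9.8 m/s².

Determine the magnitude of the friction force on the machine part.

f ≈ 136 N (up the incline)

Normal direction: N = m g cos θ + P sin θ = 324 N.
Along the incline, the net driving force (taking up-slope positive) is P cos θ − m g sin θ = 42.74 − 234.4 = -191.6 N, so equilibrium requires friction f = 191.6 N (up-slope).
The limit of static friction is μ_s N = 178.2 N.
|f_req| = 191.6 > 178.2 N → the machine part slides down the incline; f = μ_k N = 0.42 × 324 = 136 N.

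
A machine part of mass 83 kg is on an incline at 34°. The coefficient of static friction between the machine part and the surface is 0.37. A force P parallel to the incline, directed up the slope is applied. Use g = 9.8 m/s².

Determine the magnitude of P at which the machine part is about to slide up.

At impending motion up the slope, friction acts down-slope at its limit: f = μ_s N.
P is parallel to the surface, so N = m g cos θ = 674 N.
Along the incline: P = m g sin θ + μ_s N = 455 + 0.37×674 = 704 N.

P ≈ 704 N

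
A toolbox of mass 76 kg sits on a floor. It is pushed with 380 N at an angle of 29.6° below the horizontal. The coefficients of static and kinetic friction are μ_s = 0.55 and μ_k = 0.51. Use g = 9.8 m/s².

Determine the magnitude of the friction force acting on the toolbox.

The vertical component of P adds to the normal force: N = m g + P sin α = 744.8 + 187.7 = 932.5 N.
For equilibrium, f = P cos α = 380×cos 29.6° = 330.4 N.
μ_s N = 0.55 × 932.5 = 512.9 N.
330.4 ≤ 512.9 N → static; friction equals the required 330 N.

f ≈ 330 N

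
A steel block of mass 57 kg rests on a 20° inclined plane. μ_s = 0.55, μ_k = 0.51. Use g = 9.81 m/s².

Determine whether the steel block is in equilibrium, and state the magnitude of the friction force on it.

f ≈ 191 N

N = m g cos θ = 525 N.
Down-slope weight component: m g sin θ = 191 N.
μ_s N = 289 N.
191 ≤ 289 N, so it stays put; friction = 191 N.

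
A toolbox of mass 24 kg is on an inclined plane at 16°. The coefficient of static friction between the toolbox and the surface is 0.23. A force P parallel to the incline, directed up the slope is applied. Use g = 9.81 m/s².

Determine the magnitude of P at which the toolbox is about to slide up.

P ≈ 117 N

At impending motion up the slope, friction acts down-slope at its limit: f = μ_s N.
P is parallel to the surface, so N = m g cos θ = 226 N.
Along the incline: P = m g sin θ + μ_s N = 64.9 + 0.23×226 = 117 N.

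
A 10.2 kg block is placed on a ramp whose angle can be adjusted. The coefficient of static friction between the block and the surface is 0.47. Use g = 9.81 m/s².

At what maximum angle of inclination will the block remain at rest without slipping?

θ_max ≈ 25.2°

At the slip threshold, m g sin θ = μ_s · m g cos θ, so tan θ = μ_s.
θ_max = arctan(0.47) = 25.2°.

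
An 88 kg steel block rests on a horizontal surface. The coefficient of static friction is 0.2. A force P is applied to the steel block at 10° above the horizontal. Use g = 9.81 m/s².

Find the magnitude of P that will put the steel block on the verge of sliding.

P ≈ 169 N

N = m g − P sin α (the pull lifts the steel block).
At impending slip, P cos α = μ_s N = μ_s (m g − P sin α).
Solving: P (cos α + μ_s sin α) = μ_s m g → P = 0.2×863/(cos 10° + 0.2 sin 10°) = 173/1.02 = 169 N.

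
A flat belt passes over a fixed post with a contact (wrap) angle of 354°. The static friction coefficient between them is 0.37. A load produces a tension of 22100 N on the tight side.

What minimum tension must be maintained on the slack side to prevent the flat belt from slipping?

T_min ≈ 2250 N

Capstan equation at impending slip: T_tight/T_slack = e^{μβ}.
β = 354° = 6.178 rad; e^{μβ} = e^{0.37×6.178} = 9.836.
T_slack = T_tight / e^{μβ} = 22100 / 9.836 = 2250 N.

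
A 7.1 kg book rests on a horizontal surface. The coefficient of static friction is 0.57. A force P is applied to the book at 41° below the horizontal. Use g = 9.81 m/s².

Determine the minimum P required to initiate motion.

P ≈ 104 N

N = m g + P sin α (the push presses the book into the horizontal surface).
At impending slip, P cos α = μ_s N = μ_s (m g + P sin α).
Solving: P (cos α − μ_s sin α) = μ_s m g → P = 0.57×69.7/(cos 41° − 0.57 sin 41°) = 39.7/0.3808 = 104 N.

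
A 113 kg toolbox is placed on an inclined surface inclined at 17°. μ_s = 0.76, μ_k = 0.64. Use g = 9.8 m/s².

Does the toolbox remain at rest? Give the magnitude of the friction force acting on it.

N = m g cos θ = 1060 N.
Down-slope weight component: m g sin θ = 324 N.
μ_s N = 805 N.
324 ≤ 805 N, so it stays put; friction = 324 N.

f ≈ 324 N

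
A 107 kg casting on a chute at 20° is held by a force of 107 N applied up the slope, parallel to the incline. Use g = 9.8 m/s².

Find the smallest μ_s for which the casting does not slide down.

N = m g cos θ = 985.4 N.
Friction must make up the shortfall along the incline: f = m g sin θ − P = 358.6 − 107 = 251.6 N.
At the threshold f = μ_s N, so μ_s,min = 251.6/985.4 = 0.255.

μ_s,min ≈ 0.255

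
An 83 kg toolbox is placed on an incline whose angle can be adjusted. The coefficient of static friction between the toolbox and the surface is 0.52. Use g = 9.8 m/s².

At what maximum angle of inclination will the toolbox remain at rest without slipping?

At the slip threshold, m g sin θ = μ_s · m g cos θ, so tan θ = μ_s.
θ_max = arctan(0.52) = 27.5°.

θ_max ≈ 27.5°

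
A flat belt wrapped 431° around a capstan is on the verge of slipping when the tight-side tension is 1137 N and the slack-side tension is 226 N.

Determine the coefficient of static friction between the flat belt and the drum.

μ ≈ 0.215

T₂/T₁ = e^{μβ} → μ = ln(T₂/T₁)/β.
β = 431° = 7.522 rad.
μ = ln(1137/226)/7.522 = ln(5.031)/7.522 = 0.215.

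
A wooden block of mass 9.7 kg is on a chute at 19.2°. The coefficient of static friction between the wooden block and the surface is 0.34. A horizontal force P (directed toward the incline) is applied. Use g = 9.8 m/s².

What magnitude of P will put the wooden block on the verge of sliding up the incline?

P ≈ 74.2 N

At impending motion up the slope, friction acts down-slope at its limit: f = μ_s N.
Perpendicular to the incline: N = m g cos θ + P sin θ.
Along the incline: P cos θ = m g sin θ + μ_s N = m g sin θ + μ_s (m g cos θ + P sin θ).
Solving, P (cos θ − μ_s sin θ) = m g (sin θ + μ_s cos θ), so P = 9.7×9.8×(sin 19.2° + 0.34 cos 19.2°)/(cos 19.2° − 0.34 sin 19.2°) = 95.1×0.65/0.8326 = 74.2 N.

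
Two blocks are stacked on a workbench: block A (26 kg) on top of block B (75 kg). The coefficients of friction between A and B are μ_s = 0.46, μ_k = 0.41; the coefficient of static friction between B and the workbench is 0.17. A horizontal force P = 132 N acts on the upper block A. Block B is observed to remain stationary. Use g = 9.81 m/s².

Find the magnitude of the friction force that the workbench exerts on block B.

Between the blocks, N₁ = m_A g = 255.1 N.
So the A–B interface can sustain at most μ_s N₁ = 117.3 N of static friction.
Since P = 132 N > 117.3 N, A slides on B; the A–B friction is kinetic: f₁ = μ_k N₁ = 0.41×255.1 = 105 N.
B experiences an equal 105 N forward from A (third law). B is in equilibrium, so the floor supplies f₂ = 105 N of static friction (limit μ_s(m_A+m_B)g = 168.4 N, not exceeded).

f ≈ 105 N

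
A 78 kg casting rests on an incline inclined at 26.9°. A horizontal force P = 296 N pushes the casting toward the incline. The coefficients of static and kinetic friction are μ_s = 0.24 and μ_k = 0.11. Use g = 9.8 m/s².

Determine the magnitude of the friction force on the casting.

Resolve perpendicular to the incline: N = m g cos θ + P sin θ = 78×9.8×cos 26.9° + 296×sin 26.9° = 815.6 N.
Along the incline, the net driving force (taking up-slope positive) is P cos θ − m g sin θ = 264 − 345.8 = -81.87 N, so equilibrium requires friction f = 81.87 N (up-slope).
The limit of static friction is μ_s N = 195.7 N.
Since 81.87 N is within the 195.7 N limit, the casting stays put and friction is exactly 81.9 N.

f ≈ 81.9 N (up the incline)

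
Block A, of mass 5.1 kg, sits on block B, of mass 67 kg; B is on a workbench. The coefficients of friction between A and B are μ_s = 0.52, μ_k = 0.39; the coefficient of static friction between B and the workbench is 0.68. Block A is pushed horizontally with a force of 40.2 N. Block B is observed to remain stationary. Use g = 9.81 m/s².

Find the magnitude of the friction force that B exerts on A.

Normal force at the A–B interface: N₁ = m_A g = 50.03 N.
So the A–B interface can sustain at most μ_s N₁ = 26.02 N of static friction.
P = 40.2 N exceeds that limit, so A slips over B and the interface friction becomes kinetic: f₁ = μ_k N₁ = 0.39×50.03 = 19.5 N.
By Newton's third law B feels 19.5 N forward from A. With B stationary, the floor's static friction on B balances it: f₂ = 19.5 N (well within μ_s(m_A+m_B)g = 481 N).

f ≈ 19.5 N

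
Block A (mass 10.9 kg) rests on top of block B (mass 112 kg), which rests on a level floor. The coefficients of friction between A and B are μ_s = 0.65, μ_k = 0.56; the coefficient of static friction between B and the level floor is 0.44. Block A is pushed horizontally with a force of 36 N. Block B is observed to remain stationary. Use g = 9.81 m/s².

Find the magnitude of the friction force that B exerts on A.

f ≈ 36 N

Between the blocks, N₁ = m_A g = 106.9 N.
Maximum static friction on A from B: μ_s N₁ = 0.65×106.9 = 69.5 N.
Since P = 36 N ≤ 69.5 N, A does not slip on B; friction on A equals P = 36 N.
By Newton's third law B feels 36 N forward from A. With B stationary, the floor's static friction on B balances it: f₂ = 36 N (well within μ_s(m_A+m_B)g = 530.5 N).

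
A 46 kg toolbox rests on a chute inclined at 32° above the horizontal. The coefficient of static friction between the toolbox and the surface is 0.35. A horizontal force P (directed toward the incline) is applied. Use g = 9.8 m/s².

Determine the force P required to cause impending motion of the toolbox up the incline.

At impending motion up the slope, friction acts down-slope at its limit: f = μ_s N.
Perpendicular to the incline: N = m g cos θ + P sin θ.
Along the incline: P cos θ = m g sin θ + μ_s N = m g sin θ + μ_s (m g cos θ + P sin θ).
Solving, P (cos θ − μ_s sin θ) = m g (sin θ + μ_s cos θ), so P = 46×9.8×(sin 32° + 0.35 cos 32°)/(cos 32° − 0.35 sin 32°) = 451×0.8267/0.6626 = 562 N.

P ≈ 562 N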